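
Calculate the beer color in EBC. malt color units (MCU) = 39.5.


SRM = 1.4922·MCU^0.6859;  EBC = SRM·1.97
SRM = 1.4922·39.5^0.6859 = 18.5752
EBC = 18.5752·1.97

36.5931 EBC


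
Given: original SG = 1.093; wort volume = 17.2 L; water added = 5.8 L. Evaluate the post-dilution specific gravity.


SG_new = 1 + (SG_old − 1)·V_old/(V_old + V_water)
pts = (1.093 − 1)·1000·17.2/(17.2 + 5.8) = 69.5478
SG_new = 1 + 69.5478/1000

1.0695


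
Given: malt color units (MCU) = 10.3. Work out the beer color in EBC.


SRM = 1.4922·MCU^0.6859;  EBC = SRM·1.97
SRM = 1.4922·10.3^0.6859 = 7.3881
EBC = 7.3881·1.97

14.5545 EBC


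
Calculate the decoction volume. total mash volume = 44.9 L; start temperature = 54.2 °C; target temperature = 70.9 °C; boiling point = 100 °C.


V_dec = V_total·(T_target − T_start)/(T_boil − T_start)
V_dec = 44.9·(70.9 − 54.2)/(100 − 54.2)

16.3718 L


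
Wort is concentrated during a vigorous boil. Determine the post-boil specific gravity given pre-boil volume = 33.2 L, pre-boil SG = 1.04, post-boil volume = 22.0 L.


SG_post = 1 + (SG_pre − 1)·V_pre/V_post
pts_pre = (1.04 − 1)·1000 = 40.0000
pts_post = 40.0000·33.2/22.0 = 60.3636
SG_post = 1 + 60.3636/1000

1.0604


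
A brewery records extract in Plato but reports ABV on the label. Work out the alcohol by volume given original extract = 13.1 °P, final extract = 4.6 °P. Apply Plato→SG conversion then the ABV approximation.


SG = 259/(259 − P);  ABV = (OG − FG)·131.25
OG = 259/(259 − 13.1) = 1.0533
FG = 259/(259 − 4.6) = 1.0181
ABV = (1.0533 − 1.0181)·131.25

4.6189 % ABV


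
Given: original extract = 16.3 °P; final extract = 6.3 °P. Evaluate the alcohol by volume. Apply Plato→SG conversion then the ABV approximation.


SG = 259/(259 − P);  ABV = (OG − FG)·131.25
OG = 259/(259 − 16.3) = 1.0672
FG = 259/(259 − 6.3) = 1.0249
ABV = (1.0672 − 1.0249)·131.25

5.5427 % ABV


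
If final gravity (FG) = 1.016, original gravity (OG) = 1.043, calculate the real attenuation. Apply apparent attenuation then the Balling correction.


AA = (OG−FG)/(OG−1)·100;  RA = AA·0.8192
AA = (1.043 − 1.016)/(1.043 − 1)·100 = 62.7907
RA = 62.7907·0.8192

51.4381 %


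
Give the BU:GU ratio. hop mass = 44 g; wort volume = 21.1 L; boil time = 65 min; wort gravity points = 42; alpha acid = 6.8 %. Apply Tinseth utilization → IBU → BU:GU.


U = 1.65·0.000125^(GP/1000)·(1−e^(−0.04t))/4.15;  IBU = (α/100)·m·U·1000/V;  BU:GU = IBU/GP
U = 1.65·0.000125^(42/1000)·(1−e^(−0.04·65))/4.15 = 0.2523
IBU = (6.8/100)·44·0.2523·1000/21.1 = 35.7823
BU:GU = 35.7823/42

0.8520


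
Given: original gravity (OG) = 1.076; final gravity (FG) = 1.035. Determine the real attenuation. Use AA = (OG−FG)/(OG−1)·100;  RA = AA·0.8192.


AA = (1.076 − 1.035)/(1.076 − 1)·100 = 53.9474
RA = 53.9474·0.8192

44.1937 %


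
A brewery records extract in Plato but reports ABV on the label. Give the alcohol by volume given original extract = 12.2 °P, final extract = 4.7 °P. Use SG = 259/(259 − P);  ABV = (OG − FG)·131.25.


OG = 259/(259 − 12.2) = 1.0494
FG = 259/(259 − 4.7) = 1.0185
ABV = (1.0494 − 1.0185)·131.25

4.0623 % ABV


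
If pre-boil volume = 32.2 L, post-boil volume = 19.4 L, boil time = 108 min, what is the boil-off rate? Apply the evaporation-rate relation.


rate = (V_pre − V_post) / (t_min/60)
rate = (32.2 − 19.4) / (108/60)

7.1111 L/hr


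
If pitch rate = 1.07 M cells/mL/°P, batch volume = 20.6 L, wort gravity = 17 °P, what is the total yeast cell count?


cells (billions) = rate · V_L · °P
cells = 1.07 · 20.6 · 17

374.7140 billion cells


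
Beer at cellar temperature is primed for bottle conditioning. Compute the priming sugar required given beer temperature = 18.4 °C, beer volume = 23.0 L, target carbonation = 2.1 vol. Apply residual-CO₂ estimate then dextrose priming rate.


residual = 14.695·(0.01821 + 0.09011·e^(−0.04·T));  sugar = (target − residual)·4.0·V
residual = 14.695·(0.01821 + 0.09011·e^(−0.04·18.4)) = 0.9019
sugar = (2.1 − 0.9019)·4.0·23.0

110.2246 g


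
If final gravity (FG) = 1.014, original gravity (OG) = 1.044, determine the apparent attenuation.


AA = (OG − FG)/(OG − 1) · 100
AA = (1.044 − 1.014)/(1.044 − 1) · 100

68.1818 %


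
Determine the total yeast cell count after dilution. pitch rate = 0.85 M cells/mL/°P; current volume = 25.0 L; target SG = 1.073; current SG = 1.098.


V_w = V·((SG_c−1)/(SG_t−1)−1);  °P = 259 − 259/SG_t;  cells = rate·(V+V_w)·°P
V_w = 25.0·((1.098−1)/(1.073−1)−1) = 8.5616
V_final = 25.0 + 8.5616 = 33.5616
°P = 259 − 259/1.073 = 17.6207
cells = 0.85·33.5616·17.6207

502.6724 billion cells


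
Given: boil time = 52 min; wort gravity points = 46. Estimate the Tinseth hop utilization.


U = 1.65·0.000125^(GP/1000) · (1 − e^(−0.04·t))/4.15
bigness = 1.65·0.000125^(46/1000) = 1.0913
boil_factor = (1 − e^(−0.04·52))/4.15 = 0.2109
U = 1.0913 · 0.2109

0.2301


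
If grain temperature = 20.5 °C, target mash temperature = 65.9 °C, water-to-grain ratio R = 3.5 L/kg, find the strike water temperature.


T_strike = (0.41/R)·(T_mash − T_grain) + T_mash
T_strike = (0.41/3.5)·(65.9 − 20.5) + 65.9

71.2183 °C


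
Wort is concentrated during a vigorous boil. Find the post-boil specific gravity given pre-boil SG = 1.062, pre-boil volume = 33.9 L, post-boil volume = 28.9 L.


SG_post = 1 + (SG_pre − 1)·V_pre/V_post
pts_pre = (1.062 − 1)·1000 = 62.0000
pts_post = 62.0000·33.9/28.9 = 72.7266
SG_post = 1 + 72.7266/1000

1.0727


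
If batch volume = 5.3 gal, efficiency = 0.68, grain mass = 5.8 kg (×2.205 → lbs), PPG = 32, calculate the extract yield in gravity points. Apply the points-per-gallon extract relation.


points = lbs × PPG × eff / vol
lbs = 5.8 × 2.205 = 12.7890
points = 12.7890 × 32 × 0.68 / 5.3

52.5073 points


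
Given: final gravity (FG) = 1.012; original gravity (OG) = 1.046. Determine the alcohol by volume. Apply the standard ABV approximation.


ABV = (OG − FG) · 131.25
ABV = (1.046 − 1.012) · 131.25

4.4625 % ABV


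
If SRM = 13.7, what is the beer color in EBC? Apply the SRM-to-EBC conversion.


EBC = SRM · 1.97
EBC = 13.7 · 1.97

26.9890 EBC


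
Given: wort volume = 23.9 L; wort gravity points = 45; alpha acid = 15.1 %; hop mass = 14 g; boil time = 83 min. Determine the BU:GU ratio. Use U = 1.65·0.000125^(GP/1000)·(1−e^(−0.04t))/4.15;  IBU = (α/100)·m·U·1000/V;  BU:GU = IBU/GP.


U = 1.65·0.000125^(45/1000)·(1−e^(−0.04·83))/4.15 = 0.2557
IBU = (15.1/100)·14·0.2557·1000/23.9 = 22.6210
BU:GU = 22.6210/45

0.5027


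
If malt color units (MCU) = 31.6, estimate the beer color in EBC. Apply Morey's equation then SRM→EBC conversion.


SRM = 1.4922·MCU^0.6859;  EBC = SRM·1.97
SRM = 1.4922·31.6^0.6859 = 15.9390
EBC = 15.9390·1.97

31.3999 EBC


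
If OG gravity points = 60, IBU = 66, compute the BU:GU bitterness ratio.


BU:GU = IBU / OG_points
BU:GU = 66 / 60

1.1000


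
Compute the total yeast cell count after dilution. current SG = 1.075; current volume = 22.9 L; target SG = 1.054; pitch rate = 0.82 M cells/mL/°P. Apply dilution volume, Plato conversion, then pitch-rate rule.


V_w = V·((SG_c−1)/(SG_t−1)−1);  °P = 259 − 259/SG_t;  cells = rate·(V+V_w)·°P
V_w = 22.9·((1.075−1)/(1.054−1)−1) = 8.9056
V_final = 22.9 + 8.9056 = 31.8056
°P = 259 − 259/1.054 = 13.2694
cells = 0.82·31.8056·13.2694

346.0746 billion cells


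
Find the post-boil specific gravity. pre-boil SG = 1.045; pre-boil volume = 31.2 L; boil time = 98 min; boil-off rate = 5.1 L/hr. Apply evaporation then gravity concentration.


V_post = V_pre − rate·(t/60);  SG_post = 1 + (SG_pre−1)·V_pre/V_post
V_post = 31.2 − 5.1·(98/60) = 22.8700
SG_post = 1 + (1.045 − 1)·31.2/22.8700

1.0614


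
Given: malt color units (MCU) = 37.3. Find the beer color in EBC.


SRM = 1.4922·MCU^0.6859;  EBC = SRM·1.97
SRM = 1.4922·37.3^0.6859 = 17.8592
EBC = 17.8592·1.97

35.1826 EBC


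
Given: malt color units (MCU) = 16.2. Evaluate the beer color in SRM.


SRM = 1.4922 · MCU^0.6859
SRM = 1.4922 · 16.2^0.6859

10.0794 SRM


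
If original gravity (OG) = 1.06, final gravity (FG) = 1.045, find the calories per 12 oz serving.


ABW = (OG−FG)·131.25·0.79/FG;  °P = 259 − 259/SG (for OG→OE and FG→AE);  RE = 0.1808·OE + 0.8192·AE;  Cal = (6.9·ABW + 4·(RE−0.1))·FG·3.55
ABW = (1.06 − 1.045)·131.25·0.79/1.045 = 1.4883
OE = 259 − 259/1.06 = 14.6604 °P
AE = 259 − 259/1.045 = 11.1531 °P
RE = 0.1808·14.6604 + 0.8192·11.1531 = 11.7872 °P
Cal = (6.9·1.4883 + 4·(11.7872−0.1))·1.045·3.55

211.5241 kcal


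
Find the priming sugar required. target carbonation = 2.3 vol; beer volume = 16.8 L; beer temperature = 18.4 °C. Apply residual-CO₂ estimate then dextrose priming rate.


residual = 14.695·(0.01821 + 0.09011·e^(−0.04·T));  sugar = (target − residual)·4.0·V
residual = 14.695·(0.01821 + 0.09011·e^(−0.04·18.4)) = 0.9019
sugar = (2.3 − 0.9019)·4.0·16.8

93.9519 g


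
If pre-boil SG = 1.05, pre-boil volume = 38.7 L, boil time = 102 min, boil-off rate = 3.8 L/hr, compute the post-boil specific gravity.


V_post = V_pre − rate·(t/60);  SG_post = 1 + (SG_pre−1)·V_pre/V_post
V_post = 38.7 − 3.8·(102/60) = 32.2400
SG_post = 1 + (1.05 − 1)·38.7/32.2400

1.0600


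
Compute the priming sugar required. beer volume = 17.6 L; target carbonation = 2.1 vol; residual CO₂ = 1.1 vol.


sugar = (target − residual)·4.0·V
sugar = (2.1 − 1.1)·4.0·17.6

70.4000 g


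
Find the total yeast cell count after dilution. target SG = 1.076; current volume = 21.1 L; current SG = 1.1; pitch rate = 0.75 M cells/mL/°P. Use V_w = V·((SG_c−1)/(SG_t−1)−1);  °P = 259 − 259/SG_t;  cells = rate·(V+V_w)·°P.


V_w = 21.1·((1.1−1)/(1.076−1)−1) = 6.6632
V_final = 21.1 + 6.6632 = 27.7632
°P = 259 − 259/1.076 = 18.2937
cells = 0.75·27.7632·18.2937

380.9178 billion cells


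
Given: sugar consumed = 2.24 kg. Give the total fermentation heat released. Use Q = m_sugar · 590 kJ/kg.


Q = 2.24 · 590

1321.6000 kJ


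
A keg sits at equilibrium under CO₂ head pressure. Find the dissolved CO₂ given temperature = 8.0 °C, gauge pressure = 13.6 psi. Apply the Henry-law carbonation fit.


vols = (P + 14.695)·(0.01821 + 0.09011·e^(−0.04·T))
vols = (13.6 + 14.695)·(0.01821 + 0.09011·e^(−0.04·8.0))

2.3667 volumes


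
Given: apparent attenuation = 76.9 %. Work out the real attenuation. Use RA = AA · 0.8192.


RA = 76.9 · 0.8192

62.9965 %


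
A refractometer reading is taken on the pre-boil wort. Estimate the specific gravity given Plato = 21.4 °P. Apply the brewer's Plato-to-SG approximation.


SG = 259/(259 − P)
SG = 259/(259 − 21.4)

1.0901


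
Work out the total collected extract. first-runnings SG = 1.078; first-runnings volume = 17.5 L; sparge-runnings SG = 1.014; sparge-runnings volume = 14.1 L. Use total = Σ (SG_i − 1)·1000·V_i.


first = (1.078 − 1)·1000·17.5 = 1365.0000
sparge = (1.014 − 1)·1000·14.1 = 197.4000
total = 1365.0000 + 197.4000

1562.4000 gravity·L


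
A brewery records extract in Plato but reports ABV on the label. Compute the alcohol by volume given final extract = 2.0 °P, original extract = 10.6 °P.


SG = 259/(259 − P);  ABV = (OG − FG)·131.25
OG = 259/(259 − 10.6) = 1.0427
FG = 259/(259 − 2.0) = 1.0078
ABV = (1.0427 − 1.0078)·131.25

4.5794 % ABV


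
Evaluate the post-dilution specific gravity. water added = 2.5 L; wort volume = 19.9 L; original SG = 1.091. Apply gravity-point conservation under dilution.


SG_new = 1 + (SG_old − 1)·V_old/(V_old + V_water)
pts = (1.091 − 1)·1000·19.9/(19.9 + 2.5) = 80.8437
SG_new = 1 + 80.8437/1000

1.0808


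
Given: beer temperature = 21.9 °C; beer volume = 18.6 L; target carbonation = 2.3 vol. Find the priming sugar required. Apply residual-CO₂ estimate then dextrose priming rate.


residual = 14.695·(0.01821 + 0.09011·e^(−0.04·T));  sugar = (target − residual)·4.0·V
residual = 14.695·(0.01821 + 0.09011·e^(−0.04·21.9)) = 0.8190
sugar = (2.3 − 0.8190)·4.0·18.6

110.1835 g


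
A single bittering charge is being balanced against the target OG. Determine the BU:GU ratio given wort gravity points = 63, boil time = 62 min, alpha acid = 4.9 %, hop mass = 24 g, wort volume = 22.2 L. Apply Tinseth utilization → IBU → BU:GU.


U = 1.65·0.000125^(GP/1000)·(1−e^(−0.04t))/4.15;  IBU = (α/100)·m·U·1000/V;  BU:GU = IBU/GP
U = 1.65·0.000125^(63/1000)·(1−e^(−0.04·62))/4.15 = 0.2068
IBU = (4.9/100)·24·0.2068·1000/22.2 = 10.9550
BU:GU = 10.9550/63

0.1739


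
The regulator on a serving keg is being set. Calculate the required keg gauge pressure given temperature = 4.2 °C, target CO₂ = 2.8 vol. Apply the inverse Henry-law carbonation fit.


psi = vols/(0.01821 + 0.09011·e^(−0.04·T)) − 14.695
psi = 2.8/(0.01821 + 0.09011·e^(−0.04·4.2)) − 14.695

14.9708 psi


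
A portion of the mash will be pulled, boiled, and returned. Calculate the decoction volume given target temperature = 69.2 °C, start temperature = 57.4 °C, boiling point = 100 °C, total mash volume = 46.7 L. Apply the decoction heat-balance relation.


V_dec = V_total·(T_target − T_start)/(T_boil − T_start)
V_dec = 46.7·(69.2 − 57.4)/(100 − 57.4)

12.9357 L


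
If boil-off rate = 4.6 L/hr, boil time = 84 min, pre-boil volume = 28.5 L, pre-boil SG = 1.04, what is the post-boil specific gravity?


V_post = V_pre − rate·(t/60);  SG_post = 1 + (SG_pre−1)·V_pre/V_post
V_post = 28.5 − 4.6·(84/60) = 22.0600
SG_post = 1 + (1.04 − 1)·28.5/22.0600

1.0517


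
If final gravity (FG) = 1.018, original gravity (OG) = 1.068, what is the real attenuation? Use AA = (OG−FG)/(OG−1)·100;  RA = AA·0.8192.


AA = (1.068 − 1.018)/(1.068 − 1)·100 = 73.5294
RA = 73.5294·0.8192

60.2353 %


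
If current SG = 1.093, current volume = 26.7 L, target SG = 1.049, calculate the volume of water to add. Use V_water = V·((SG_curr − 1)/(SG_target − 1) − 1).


V_water = 26.7·((1.093 − 1)/(1.049 − 1) − 1)

23.9755 L


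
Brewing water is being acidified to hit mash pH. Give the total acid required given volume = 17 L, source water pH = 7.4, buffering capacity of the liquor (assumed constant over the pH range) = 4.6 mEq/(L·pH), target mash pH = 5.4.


acid = buffering capacity · (pH_source − pH_target) · V
acid = 4.6 · (7.4 − 5.4) · 17

156.4000 mEq


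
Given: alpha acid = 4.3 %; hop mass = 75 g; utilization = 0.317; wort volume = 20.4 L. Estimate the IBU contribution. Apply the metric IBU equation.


IBU = (α/100)·mass·U·1000 / V
IBU = (4.3/100)·75·0.317·1000 / 20.4

50.1140 IBU


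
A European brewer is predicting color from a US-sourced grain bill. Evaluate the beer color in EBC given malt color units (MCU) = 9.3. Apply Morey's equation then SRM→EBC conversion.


SRM = 1.4922·MCU^0.6859;  EBC = SRM·1.97
SRM = 1.4922·9.3^0.6859 = 6.8883
EBC = 6.8883·1.97

13.5699 EBC


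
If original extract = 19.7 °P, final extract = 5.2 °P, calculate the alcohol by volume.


SG = 259/(259 − P);  ABV = (OG − FG)·131.25
OG = 259/(259 − 19.7) = 1.0823
FG = 259/(259 − 5.2) = 1.0205
ABV = (1.0823 − 1.0205)·131.25

8.1158 % ABV


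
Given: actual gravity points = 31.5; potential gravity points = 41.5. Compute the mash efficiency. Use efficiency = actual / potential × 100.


efficiency = 31.5 / 41.5 × 100

75.9036 %


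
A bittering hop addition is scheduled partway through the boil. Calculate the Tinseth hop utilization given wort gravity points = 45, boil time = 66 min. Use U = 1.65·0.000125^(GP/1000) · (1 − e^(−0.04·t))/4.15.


bigness = 1.65·0.000125^(45/1000) = 1.1011
boil_factor = (1 − e^(−0.04·66))/4.15 = 0.2238
U = 1.1011 · 0.2238

0.2464


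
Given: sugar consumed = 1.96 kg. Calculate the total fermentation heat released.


Q = m_sugar · 590 kJ/kg
Q = 1.96 · 590

1156.4000 kJ


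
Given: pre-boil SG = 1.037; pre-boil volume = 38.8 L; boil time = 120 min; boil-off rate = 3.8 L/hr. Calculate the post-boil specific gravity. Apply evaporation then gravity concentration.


V_post = V_pre − rate·(t/60);  SG_post = 1 + (SG_pre−1)·V_pre/V_post
V_post = 38.8 − 3.8·(120/60) = 31.2000
SG_post = 1 + (1.037 − 1)·38.8/31.2000

1.0460


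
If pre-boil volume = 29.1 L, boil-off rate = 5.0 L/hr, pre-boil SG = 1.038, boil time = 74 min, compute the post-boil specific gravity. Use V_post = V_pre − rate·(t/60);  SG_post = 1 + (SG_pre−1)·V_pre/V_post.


V_post = 29.1 − 5.0·(74/60) = 22.9333
SG_post = 1 + (1.038 − 1)·29.1/22.9333

1.0482


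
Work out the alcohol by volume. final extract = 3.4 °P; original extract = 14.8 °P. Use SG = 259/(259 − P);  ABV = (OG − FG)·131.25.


OG = 259/(259 − 14.8) = 1.0606
FG = 259/(259 − 3.4) = 1.0133
ABV = (1.0606 − 1.0133)·131.25

6.2087 % ABV


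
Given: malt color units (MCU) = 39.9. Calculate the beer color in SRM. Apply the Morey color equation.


SRM = 1.4922 · MCU^0.6859
SRM = 1.4922 · 39.9^0.6859

18.7040 SRM


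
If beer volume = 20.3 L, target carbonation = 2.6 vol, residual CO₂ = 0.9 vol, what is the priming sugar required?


sugar = (target − residual)·4.0·V
sugar = (2.6 − 0.9)·4.0·20.3

138.0400 g


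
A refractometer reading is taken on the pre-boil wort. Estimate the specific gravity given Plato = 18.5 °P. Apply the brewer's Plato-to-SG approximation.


SG = 259/(259 − P)
SG = 259/(259 − 18.5)

1.0769


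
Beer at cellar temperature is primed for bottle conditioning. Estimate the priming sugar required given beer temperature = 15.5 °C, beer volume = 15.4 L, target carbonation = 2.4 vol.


residual = 14.695·(0.01821 + 0.09011·e^(−0.04·T));  sugar = (target − residual)·4.0·V
residual = 14.695·(0.01821 + 0.09011·e^(−0.04·15.5)) = 0.9799
sugar = (2.4 − 0.9799)·4.0·15.4

87.4767 g


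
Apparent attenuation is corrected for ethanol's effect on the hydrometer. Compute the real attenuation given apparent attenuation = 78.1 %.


RA = AA · 0.8192
RA = 78.1 · 0.8192

63.9795 %


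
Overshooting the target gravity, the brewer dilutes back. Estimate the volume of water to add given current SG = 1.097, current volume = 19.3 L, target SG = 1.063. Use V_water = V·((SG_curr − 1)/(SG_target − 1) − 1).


V_water = 19.3·((1.097 − 1)/(1.063 − 1) − 1)

10.4159 L


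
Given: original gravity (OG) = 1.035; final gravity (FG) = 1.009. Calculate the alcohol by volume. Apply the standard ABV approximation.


ABV = (OG − FG) · 131.25
ABV = (1.035 − 1.009) · 131.25

3.4125 % ABV


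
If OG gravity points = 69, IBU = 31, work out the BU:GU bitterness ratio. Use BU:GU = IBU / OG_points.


BU:GU = 31 / 69

0.4493


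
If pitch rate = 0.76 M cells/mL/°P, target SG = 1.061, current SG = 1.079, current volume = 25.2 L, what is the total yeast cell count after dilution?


V_w = V·((SG_c−1)/(SG_t−1)−1);  °P = 259 − 259/SG_t;  cells = rate·(V+V_w)·°P
V_w = 25.2·((1.079−1)/(1.061−1)−1) = 7.4361
V_final = 25.2 + 7.4361 = 32.6361
°P = 259 − 259/1.061 = 14.8907
cells = 0.76·32.6361·14.8907

369.3394 billion cells


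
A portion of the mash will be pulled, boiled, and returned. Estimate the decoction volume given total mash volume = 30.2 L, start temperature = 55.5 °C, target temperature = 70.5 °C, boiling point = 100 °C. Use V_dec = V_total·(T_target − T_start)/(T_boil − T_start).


V_dec = 30.2·(70.5 − 55.5)/(100 − 55.5)

10.1798 L


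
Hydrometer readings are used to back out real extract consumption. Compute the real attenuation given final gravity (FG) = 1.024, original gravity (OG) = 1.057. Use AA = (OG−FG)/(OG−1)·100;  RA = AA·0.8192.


AA = (1.057 − 1.024)/(1.057 − 1)·100 = 57.8947
RA = 57.8947·0.8192

47.4274 %


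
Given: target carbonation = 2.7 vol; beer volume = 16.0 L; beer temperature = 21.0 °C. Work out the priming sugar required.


residual = 14.695·(0.01821 + 0.09011·e^(−0.04·T));  sugar = (target − residual)·4.0·V
residual = 14.695·(0.01821 + 0.09011·e^(−0.04·21.0)) = 0.8393
sugar = (2.7 − 0.8393)·4.0·16.0

119.0878 g


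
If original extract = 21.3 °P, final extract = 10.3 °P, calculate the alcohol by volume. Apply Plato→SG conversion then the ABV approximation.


SG = 259/(259 − P);  ABV = (OG − FG)·131.25
OG = 259/(259 − 21.3) = 1.0896
FG = 259/(259 − 10.3) = 1.0414
ABV = (1.0896 − 1.0414)·131.25

6.3254 % ABV


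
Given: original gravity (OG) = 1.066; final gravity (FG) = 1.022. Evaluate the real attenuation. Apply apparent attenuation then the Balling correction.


AA = (OG−FG)/(OG−1)·100;  RA = AA·0.8192
AA = (1.066 − 1.022)/(1.066 − 1)·100 = 66.6667
RA = 66.6667·0.8192

54.6133 %


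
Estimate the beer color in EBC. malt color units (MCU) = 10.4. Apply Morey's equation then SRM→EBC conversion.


SRM = 1.4922·MCU^0.6859;  EBC = SRM·1.97
SRM = 1.4922·10.4^0.6859 = 7.4372
EBC = 7.4372·1.97

14.6513 EBC


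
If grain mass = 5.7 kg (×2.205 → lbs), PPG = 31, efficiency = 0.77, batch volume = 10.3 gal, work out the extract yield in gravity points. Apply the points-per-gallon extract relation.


points = lbs × PPG × eff / vol
lbs = 5.7 × 2.205 = 12.5685
points = 12.5685 × 31 × 0.77 / 10.3

29.1272 points


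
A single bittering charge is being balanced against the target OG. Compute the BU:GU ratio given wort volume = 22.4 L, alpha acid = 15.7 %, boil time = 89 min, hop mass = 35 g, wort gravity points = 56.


U = 1.65·0.000125^(GP/1000)·(1−e^(−0.04t))/4.15;  IBU = (α/100)·m·U·1000/V;  BU:GU = IBU/GP
U = 1.65·0.000125^(56/1000)·(1−e^(−0.04·89))/4.15 = 0.2335
IBU = (15.7/100)·35·0.2335·1000/22.4 = 57.2865
BU:GU = 57.2865/56

1.0230


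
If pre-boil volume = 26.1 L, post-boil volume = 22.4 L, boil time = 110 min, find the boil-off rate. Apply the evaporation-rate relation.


rate = (V_pre − V_post) / (t_min/60)
rate = (26.1 − 22.4) / (110/60)

2.0182 L/hr


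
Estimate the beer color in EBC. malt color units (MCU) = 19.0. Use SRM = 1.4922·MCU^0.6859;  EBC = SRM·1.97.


SRM = 1.4922·19.0^0.6859 = 11.2441
EBC = 11.2441·1.97

22.1508 EBC


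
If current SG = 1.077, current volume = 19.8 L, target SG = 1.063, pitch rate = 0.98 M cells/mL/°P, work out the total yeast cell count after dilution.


V_w = V·((SG_c−1)/(SG_t−1)−1);  °P = 259 − 259/SG_t;  cells = rate·(V+V_w)·°P
V_w = 19.8·((1.077−1)/(1.063−1)−1) = 4.4000
V_final = 19.8 + 4.4000 = 24.2000
°P = 259 − 259/1.063 = 15.3500
cells = 0.98·24.2000·15.3500

364.0395 billion cells


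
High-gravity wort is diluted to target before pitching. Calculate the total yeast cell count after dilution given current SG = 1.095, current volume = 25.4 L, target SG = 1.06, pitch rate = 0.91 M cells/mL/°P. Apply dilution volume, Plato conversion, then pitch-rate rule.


V_w = V·((SG_c−1)/(SG_t−1)−1);  °P = 259 − 259/SG_t;  cells = rate·(V+V_w)·°P
V_w = 25.4·((1.095−1)/(1.06−1)−1) = 14.8167
V_final = 25.4 + 14.8167 = 40.2167
°P = 259 − 259/1.06 = 14.6604
cells = 0.91·40.2167·14.6604

536.5283 billion cells


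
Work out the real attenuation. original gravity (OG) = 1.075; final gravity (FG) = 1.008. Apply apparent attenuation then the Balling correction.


AA = (OG−FG)/(OG−1)·100;  RA = AA·0.8192
AA = (1.075 − 1.008)/(1.075 − 1)·100 = 89.3333
RA = 89.3333·0.8192

73.1819 %


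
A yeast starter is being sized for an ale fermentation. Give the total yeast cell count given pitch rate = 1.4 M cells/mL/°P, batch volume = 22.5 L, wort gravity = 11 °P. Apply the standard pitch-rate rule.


cells (billions) = rate · V_L · °P
cells = 1.4 · 22.5 · 11

346.5000 billion cells


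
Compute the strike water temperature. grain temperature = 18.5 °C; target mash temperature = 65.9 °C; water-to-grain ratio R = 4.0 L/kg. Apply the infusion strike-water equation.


T_strike = (0.41/R)·(T_mash − T_grain) + T_mash
T_strike = (0.41/4.0)·(65.9 − 18.5) + 65.9

70.7585 °C


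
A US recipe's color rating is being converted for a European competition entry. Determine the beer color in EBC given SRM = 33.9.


EBC = SRM · 1.97
EBC = 33.9 · 1.97

66.7830 EBC


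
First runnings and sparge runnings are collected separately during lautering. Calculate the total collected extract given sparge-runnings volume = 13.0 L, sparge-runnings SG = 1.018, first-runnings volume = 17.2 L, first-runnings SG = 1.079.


total = Σ (SG_i − 1)·1000·V_i
first = (1.079 − 1)·1000·17.2 = 1358.8000
sparge = (1.018 − 1)·1000·13.0 = 234.0000
total = 1358.8000 + 234.0000

1592.8000 gravity·L


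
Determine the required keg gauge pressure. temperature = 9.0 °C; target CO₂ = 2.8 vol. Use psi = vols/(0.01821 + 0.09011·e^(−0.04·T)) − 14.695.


psi = 2.8/(0.01821 + 0.09011·e^(−0.04·9.0)) − 14.695

19.8398 psi


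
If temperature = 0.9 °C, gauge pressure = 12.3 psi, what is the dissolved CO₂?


vols = (P + 14.695)·(0.01821 + 0.09011·e^(−0.04·T))
vols = (12.3 + 14.695)·(0.01821 + 0.09011·e^(−0.04·0.9))

2.8381 volumes


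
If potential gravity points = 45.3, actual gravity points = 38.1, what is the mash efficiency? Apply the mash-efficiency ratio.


efficiency = actual / potential × 100
efficiency = 38.1 / 45.3 × 100

84.1060 %


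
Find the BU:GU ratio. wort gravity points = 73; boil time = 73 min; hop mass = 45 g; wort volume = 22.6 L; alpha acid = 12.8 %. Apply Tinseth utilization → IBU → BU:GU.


U = 1.65·0.000125^(GP/1000)·(1−e^(−0.04t))/4.15;  IBU = (α/100)·m·U·1000/V;  BU:GU = IBU/GP
U = 1.65·0.000125^(73/1000)·(1−e^(−0.04·73))/4.15 = 0.1952
IBU = (12.8/100)·45·0.1952·1000/22.6 = 49.7446
BU:GU = 49.7446/73

0.6814


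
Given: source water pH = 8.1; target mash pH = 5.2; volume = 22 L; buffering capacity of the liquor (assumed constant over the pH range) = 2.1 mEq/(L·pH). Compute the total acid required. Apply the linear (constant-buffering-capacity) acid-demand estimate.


acid = buffering capacity · (pH_source − pH_target) · V
acid = 2.1 · (8.1 − 5.2) · 22

133.9800 mEq


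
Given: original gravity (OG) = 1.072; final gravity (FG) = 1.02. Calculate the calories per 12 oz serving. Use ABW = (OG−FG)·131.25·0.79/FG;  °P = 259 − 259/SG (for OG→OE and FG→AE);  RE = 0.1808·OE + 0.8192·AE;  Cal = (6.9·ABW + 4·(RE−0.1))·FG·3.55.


ABW = (1.072 − 1.02)·131.25·0.79/1.02 = 5.2860
OE = 259 − 259/1.072 = 17.3955 °P
AE = 259 − 259/1.02 = 5.0784 °P
RE = 0.1808·17.3955 + 0.8192·5.0784 = 7.3054 °P
Cal = (6.9·5.2860 + 4·(7.3054−0.1))·1.02·3.55

236.4334 kcal


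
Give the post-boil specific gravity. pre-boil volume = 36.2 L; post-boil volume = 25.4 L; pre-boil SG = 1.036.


SG_post = 1 + (SG_pre − 1)·V_pre/V_post
pts_pre = (1.036 − 1)·1000 = 36.0000
pts_post = 36.0000·36.2/25.4 = 51.3071
SG_post = 1 + 51.3071/1000

1.0513


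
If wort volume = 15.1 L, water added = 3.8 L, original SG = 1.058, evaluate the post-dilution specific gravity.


SG_new = 1 + (SG_old − 1)·V_old/(V_old + V_water)
pts = (1.058 − 1)·1000·15.1/(15.1 + 3.8) = 46.3386
SG_new = 1 + 46.3386/1000

1.0463


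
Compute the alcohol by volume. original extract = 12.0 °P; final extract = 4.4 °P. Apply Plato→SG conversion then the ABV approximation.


SG = 259/(259 − P);  ABV = (OG − FG)·131.25
OG = 259/(259 − 12.0) = 1.0486
FG = 259/(259 − 4.4) = 1.0173
ABV = (1.0486 − 1.0173)·131.25

4.1083 % ABV


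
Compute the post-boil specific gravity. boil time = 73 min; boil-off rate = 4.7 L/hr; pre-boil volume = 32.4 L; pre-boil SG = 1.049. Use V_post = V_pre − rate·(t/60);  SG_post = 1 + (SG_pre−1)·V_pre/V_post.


V_post = 32.4 − 4.7·(73/60) = 26.6817
SG_post = 1 + (1.049 − 1)·32.4/26.6817

1.0595


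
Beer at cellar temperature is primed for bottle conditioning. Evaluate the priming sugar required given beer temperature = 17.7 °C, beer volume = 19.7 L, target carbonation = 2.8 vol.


residual = 14.695·(0.01821 + 0.09011·e^(−0.04·T));  sugar = (target − residual)·4.0·V
residual = 14.695·(0.01821 + 0.09011·e^(−0.04·17.7)) = 0.9199
sugar = (2.8 − 0.9199)·4.0·19.7

148.1505 g


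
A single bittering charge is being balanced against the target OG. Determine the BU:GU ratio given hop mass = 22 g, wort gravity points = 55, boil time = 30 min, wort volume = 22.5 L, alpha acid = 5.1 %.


U = 1.65·0.000125^(GP/1000)·(1−e^(−0.04t))/4.15;  IBU = (α/100)·m·U·1000/V;  BU:GU = IBU/GP
U = 1.65·0.000125^(55/1000)·(1−e^(−0.04·30))/4.15 = 0.1695
IBU = (5.1/100)·22·0.1695·1000/22.5 = 8.4515
BU:GU = 8.4515/55

0.1537


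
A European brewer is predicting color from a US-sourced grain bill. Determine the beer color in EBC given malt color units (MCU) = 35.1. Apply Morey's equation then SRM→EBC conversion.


SRM = 1.4922·MCU^0.6859;  EBC = SRM·1.97
SRM = 1.4922·35.1^0.6859 = 17.1298
EBC = 17.1298·1.97

33.7458 EBC


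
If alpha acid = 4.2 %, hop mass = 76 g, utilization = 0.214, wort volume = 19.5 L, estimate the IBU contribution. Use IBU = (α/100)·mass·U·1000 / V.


IBU = (4.2/100)·76·0.214·1000 / 19.5

35.0302 IBU


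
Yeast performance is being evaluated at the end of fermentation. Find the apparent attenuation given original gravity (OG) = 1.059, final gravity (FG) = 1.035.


AA = (OG − FG)/(OG − 1) · 100
AA = (1.059 − 1.035)/(1.059 − 1) · 100

40.6780 %


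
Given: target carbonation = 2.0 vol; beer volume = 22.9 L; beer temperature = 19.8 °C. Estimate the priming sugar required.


residual = 14.695·(0.01821 + 0.09011·e^(−0.04·T));  sugar = (target − residual)·4.0·V
residual = 14.695·(0.01821 + 0.09011·e^(−0.04·19.8)) = 0.8674
sugar = (2.0 − 0.8674)·4.0·22.9

103.7497 g


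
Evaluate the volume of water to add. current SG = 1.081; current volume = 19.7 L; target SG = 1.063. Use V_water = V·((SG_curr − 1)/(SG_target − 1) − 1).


V_water = 19.7·((1.081 − 1)/(1.063 − 1) − 1)

5.6286 L


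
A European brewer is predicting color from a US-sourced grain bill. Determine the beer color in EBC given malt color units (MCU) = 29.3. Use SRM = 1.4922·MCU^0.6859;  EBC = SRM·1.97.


SRM = 1.4922·29.3^0.6859 = 15.1339
EBC = 15.1339·1.97

29.8138 EBC


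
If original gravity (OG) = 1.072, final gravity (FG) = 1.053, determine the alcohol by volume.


ABV = (OG − FG) · 131.25
ABV = (1.072 − 1.053) · 131.25

2.4938 % ABV


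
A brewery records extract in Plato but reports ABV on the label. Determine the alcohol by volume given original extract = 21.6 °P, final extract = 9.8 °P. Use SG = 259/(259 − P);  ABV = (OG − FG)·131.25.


OG = 259/(259 − 21.6) = 1.0910
FG = 259/(259 − 9.8) = 1.0393
ABV = (1.0910 − 1.0393)·131.25

6.7804 % ABV


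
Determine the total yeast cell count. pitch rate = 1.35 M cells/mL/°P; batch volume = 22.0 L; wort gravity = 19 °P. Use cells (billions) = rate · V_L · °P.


cells = 1.35 · 22.0 · 19

564.3000 billion cells


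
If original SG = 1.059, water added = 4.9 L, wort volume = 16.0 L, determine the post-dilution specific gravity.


SG_new = 1 + (SG_old − 1)·V_old/(V_old + V_water)
pts = (1.059 − 1)·1000·16.0/(16.0 + 4.9) = 45.1675
SG_new = 1 + 45.1675/1000

1.0452


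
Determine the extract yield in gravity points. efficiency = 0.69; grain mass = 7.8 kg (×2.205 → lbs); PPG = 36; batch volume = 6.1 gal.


points = lbs × PPG × eff / vol
lbs = 7.8 × 2.205 = 17.1990
points = 17.1990 × 36 × 0.69 / 6.1

70.0366 points


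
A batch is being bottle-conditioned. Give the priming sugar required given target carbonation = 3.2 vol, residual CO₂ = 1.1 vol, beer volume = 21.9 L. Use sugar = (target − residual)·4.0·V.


sugar = (3.2 − 1.1)·4.0·21.9

183.9600 g


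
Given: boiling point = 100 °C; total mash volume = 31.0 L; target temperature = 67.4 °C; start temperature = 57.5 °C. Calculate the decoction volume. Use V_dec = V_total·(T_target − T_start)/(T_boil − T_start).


V_dec = 31.0·(67.4 − 57.5)/(100 − 57.5)

7.2212 L


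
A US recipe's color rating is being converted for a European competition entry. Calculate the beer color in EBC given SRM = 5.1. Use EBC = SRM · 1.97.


EBC = 5.1 · 1.97

10.0470 EBC


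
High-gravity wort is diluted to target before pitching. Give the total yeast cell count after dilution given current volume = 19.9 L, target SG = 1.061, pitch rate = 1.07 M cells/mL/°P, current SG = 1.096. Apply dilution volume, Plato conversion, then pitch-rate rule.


V_w = V·((SG_c−1)/(SG_t−1)−1);  °P = 259 − 259/SG_t;  cells = rate·(V+V_w)·°P
V_w = 19.9·((1.096−1)/(1.061−1)−1) = 11.4180
V_final = 19.9 + 11.4180 = 31.3180
°P = 259 − 259/1.061 = 14.8907
cells = 1.07·31.3180·14.8907

498.9907 billion cells


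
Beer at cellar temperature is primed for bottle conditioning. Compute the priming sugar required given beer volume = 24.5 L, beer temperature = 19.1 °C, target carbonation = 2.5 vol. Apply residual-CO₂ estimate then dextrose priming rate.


residual = 14.695·(0.01821 + 0.09011·e^(−0.04·T));  sugar = (target − residual)·4.0·V
residual = 14.695·(0.01821 + 0.09011·e^(−0.04·19.1)) = 0.8844
sugar = (2.5 − 0.8844)·4.0·24.5

158.3296 g


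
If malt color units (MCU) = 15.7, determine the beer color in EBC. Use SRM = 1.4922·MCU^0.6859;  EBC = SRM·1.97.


SRM = 1.4922·15.7^0.6859 = 9.8649
EBC = 9.8649·1.97

19.4339 EBC


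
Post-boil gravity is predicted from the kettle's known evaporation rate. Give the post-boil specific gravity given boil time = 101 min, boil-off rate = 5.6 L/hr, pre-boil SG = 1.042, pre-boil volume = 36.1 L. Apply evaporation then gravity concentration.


V_post = V_pre − rate·(t/60);  SG_post = 1 + (SG_pre−1)·V_pre/V_post
V_post = 36.1 − 5.6·(101/60) = 26.6733
SG_post = 1 + (1.042 − 1)·36.1/26.6733

1.0568


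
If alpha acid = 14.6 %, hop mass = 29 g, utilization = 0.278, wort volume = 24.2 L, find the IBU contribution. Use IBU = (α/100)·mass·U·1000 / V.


IBU = (14.6/100)·29·0.278·1000 / 24.2

48.6385 IBU


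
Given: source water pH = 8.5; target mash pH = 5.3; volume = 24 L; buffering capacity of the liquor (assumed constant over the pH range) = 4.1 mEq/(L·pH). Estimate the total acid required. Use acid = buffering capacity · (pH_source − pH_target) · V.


acid = 4.1 · (8.5 − 5.3) · 24

314.8800 mEq


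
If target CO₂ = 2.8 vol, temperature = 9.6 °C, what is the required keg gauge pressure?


psi = vols/(0.01821 + 0.09011·e^(−0.04·T)) − 14.695
psi = 2.8/(0.01821 + 0.09011·e^(−0.04·9.6)) − 14.695

20.4867 psi


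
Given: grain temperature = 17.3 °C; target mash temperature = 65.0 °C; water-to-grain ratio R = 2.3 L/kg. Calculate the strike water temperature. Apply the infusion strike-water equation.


T_strike = (0.41/R)·(T_mash − T_grain) + T_mash
T_strike = (0.41/2.3)·(65.0 − 17.3) + 65.0

73.5030 °C


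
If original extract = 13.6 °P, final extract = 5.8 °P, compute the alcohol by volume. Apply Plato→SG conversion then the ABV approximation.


SG = 259/(259 − P);  ABV = (OG − FG)·131.25
OG = 259/(259 − 13.6) = 1.0554
FG = 259/(259 − 5.8) = 1.0229
ABV = (1.0554 − 1.0229)·131.25

4.2673 % ABV


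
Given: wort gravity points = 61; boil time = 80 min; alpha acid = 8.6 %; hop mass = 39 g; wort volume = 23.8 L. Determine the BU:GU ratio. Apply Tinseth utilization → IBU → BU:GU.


U = 1.65·0.000125^(GP/1000)·(1−e^(−0.04t))/4.15;  IBU = (α/100)·m·U·1000/V;  BU:GU = IBU/GP
U = 1.65·0.000125^(61/1000)·(1−e^(−0.04·80))/4.15 = 0.2204
IBU = (8.6/100)·39·0.2204·1000/23.8 = 31.0642
BU:GU = 31.0642/61

0.5092


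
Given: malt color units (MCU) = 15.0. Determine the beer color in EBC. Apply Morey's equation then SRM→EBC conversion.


SRM = 1.4922·MCU^0.6859;  EBC = SRM·1.97
SRM = 1.4922·15.0^0.6859 = 9.5611
EBC = 9.5611·1.97

18.8354 EBC


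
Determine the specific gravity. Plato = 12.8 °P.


SG = 259/(259 − P)
SG = 259/(259 − 12.8)

1.0520


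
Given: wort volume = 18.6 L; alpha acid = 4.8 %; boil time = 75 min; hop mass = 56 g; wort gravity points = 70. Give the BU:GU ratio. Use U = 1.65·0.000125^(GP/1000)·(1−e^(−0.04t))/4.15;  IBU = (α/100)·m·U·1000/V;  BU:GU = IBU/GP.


U = 1.65·0.000125^(70/1000)·(1−e^(−0.04·75))/4.15 = 0.2014
IBU = (4.8/100)·56·0.2014·1000/18.6 = 29.1043
BU:GU = 29.1043/70

0.4158


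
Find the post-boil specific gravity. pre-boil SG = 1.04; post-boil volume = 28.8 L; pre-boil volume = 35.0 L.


SG_post = 1 + (SG_pre − 1)·V_pre/V_post
pts_pre = (1.04 − 1)·1000 = 40.0000
pts_post = 40.0000·35.0/28.8 = 48.6111
SG_post = 1 + 48.6111/1000

1.0486


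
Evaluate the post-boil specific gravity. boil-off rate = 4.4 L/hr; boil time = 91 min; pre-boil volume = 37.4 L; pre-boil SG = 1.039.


V_post = V_pre − rate·(t/60);  SG_post = 1 + (SG_pre−1)·V_pre/V_post
V_post = 37.4 − 4.4·(91/60) = 30.7267
SG_post = 1 + (1.039 − 1)·37.4/30.7267

1.0475


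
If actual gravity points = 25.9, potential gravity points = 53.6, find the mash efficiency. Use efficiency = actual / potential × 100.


efficiency = 25.9 / 53.6 × 100

48.3209 %


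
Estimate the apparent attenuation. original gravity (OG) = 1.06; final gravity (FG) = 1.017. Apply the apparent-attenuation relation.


AA = (OG − FG)/(OG − 1) · 100
AA = (1.06 − 1.017)/(1.06 − 1) · 100

71.6667 %


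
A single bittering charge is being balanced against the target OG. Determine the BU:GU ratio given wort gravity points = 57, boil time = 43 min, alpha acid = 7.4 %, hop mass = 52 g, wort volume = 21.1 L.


U = 1.65·0.000125^(GP/1000)·(1−e^(−0.04t))/4.15;  IBU = (α/100)·m·U·1000/V;  BU:GU = IBU/GP
U = 1.65·0.000125^(57/1000)·(1−e^(−0.04·43))/4.15 = 0.1956
IBU = (7.4/100)·52·0.1956·1000/21.1 = 35.6632
BU:GU = 35.6632/57

0.6257


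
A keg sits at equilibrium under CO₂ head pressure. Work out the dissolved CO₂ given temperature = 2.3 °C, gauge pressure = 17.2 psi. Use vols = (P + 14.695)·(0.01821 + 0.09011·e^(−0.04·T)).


vols = (17.2 + 14.695)·(0.01821 + 0.09011·e^(−0.04·2.3))

3.2023 volumes


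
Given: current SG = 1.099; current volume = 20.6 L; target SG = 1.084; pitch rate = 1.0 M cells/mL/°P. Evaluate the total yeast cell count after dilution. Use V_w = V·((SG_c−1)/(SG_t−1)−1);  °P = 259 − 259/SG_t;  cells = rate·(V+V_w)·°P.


V_w = 20.6·((1.099−1)/(1.084−1)−1) = 3.6786
V_final = 20.6 + 3.6786 = 24.2786
°P = 259 − 259/1.084 = 20.0701
cells = 1.0·24.2786·20.0701

487.2736 billion cells


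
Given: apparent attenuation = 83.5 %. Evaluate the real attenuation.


RA = AA · 0.8192
RA = 83.5 · 0.8192

68.4032 %


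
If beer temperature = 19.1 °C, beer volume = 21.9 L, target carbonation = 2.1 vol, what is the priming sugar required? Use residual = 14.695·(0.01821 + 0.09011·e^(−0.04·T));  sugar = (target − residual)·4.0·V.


residual = 14.695·(0.01821 + 0.09011·e^(−0.04·19.1)) = 0.8844
sugar = (2.1 − 0.8844)·4.0·21.9

106.4873 g


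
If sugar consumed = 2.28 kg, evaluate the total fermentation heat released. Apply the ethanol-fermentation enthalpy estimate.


Q = m_sugar · 590 kJ/kg
Q = 2.28 · 590

1345.2000 kJ
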